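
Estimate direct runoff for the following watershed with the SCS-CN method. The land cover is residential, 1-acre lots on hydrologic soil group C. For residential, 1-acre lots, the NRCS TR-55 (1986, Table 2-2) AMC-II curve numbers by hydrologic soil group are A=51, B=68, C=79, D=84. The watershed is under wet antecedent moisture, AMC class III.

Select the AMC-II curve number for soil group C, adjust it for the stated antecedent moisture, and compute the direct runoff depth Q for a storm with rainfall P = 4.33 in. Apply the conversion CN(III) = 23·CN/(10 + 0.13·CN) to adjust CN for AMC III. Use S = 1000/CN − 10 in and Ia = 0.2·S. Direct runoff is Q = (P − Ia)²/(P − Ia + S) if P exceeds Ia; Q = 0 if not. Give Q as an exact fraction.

NRCS table: residential, 1-acre lots, soil group C → CN(II) = 79
Adjust CN=79 to AMC III: 23·79/(10 + 0.13·79) → 1817 ÷ (2027/100) = 181700/2027 ≈ 89.640
S = 1000/(181700/2027) − 10 = 2100/1817 in ≈ 1.156 in
Ia = 0.2S: 0.2·1.156 = 0.231 in (exactly 420/1817)
P − Ia = 4.330 − 0.231 = 744761/181700 ≈ 4.099 in (> 0, runoff occurs)
Q: (744761/181700)² ÷ (954761/181700) = 554668947121/173480073700 in (≈ 3.197 in)

Q = 554668947121/173480073700 in ≈ 3.197 in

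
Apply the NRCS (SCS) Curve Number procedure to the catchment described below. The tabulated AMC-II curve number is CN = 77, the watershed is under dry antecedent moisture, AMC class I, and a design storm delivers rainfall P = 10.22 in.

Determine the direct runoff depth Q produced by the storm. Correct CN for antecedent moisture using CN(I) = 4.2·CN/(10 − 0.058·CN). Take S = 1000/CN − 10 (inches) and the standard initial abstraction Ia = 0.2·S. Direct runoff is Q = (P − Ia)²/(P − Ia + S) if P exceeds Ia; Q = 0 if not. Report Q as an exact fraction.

Adjust CN=77 to AMC I: 4.2·77/(10 − 0.058·77) → (1617/5) ÷ (2767/500) = 161700/2767 ≈ 58.439
Retention S: 1000/CN − 10 with CN=58.439 → S = 11500/1617 ≈ 7.112 in
Initial abstraction Ia = S/5 = (11500/1617)/5 = 2300/1617 ≈ 1.422 in
Since P=10.220 > Ia=1.422: effective rainfall P−Ia = 711287/80850 in
Runoff Q = (P−Ia)²/(P−Ia+S) = (8.798)²/(8.798+7.112) = 505929196369/103996303950 ≈ 4.865 in

Q = 505929196369/103996303950 in ≈ 4.865 in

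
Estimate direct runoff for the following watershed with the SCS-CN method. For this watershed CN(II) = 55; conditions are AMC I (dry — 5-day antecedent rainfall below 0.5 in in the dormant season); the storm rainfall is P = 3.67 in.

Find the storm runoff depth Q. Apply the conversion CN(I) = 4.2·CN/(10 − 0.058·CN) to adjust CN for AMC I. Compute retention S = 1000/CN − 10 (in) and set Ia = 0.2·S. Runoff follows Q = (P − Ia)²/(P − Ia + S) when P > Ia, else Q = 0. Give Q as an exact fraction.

Adjust CN=55 to AMC I: 4.2·55/(10 − 0.058·55) → 231 ÷ (681/100) = 7700/227 ≈ 33.921
Max retention: S = 1000/(7700/227) − 10 = 1500/77 in (≈ 19.481 in)
Initial abstraction Ia = S/5 = (1500/77)/5 = 300/77 ≈ 3.896 in
P = 3.670 ≤ Ia = 3.896 in: entire storm abstracted, Q = 0.

Q = 0 in ≈ 0.000 in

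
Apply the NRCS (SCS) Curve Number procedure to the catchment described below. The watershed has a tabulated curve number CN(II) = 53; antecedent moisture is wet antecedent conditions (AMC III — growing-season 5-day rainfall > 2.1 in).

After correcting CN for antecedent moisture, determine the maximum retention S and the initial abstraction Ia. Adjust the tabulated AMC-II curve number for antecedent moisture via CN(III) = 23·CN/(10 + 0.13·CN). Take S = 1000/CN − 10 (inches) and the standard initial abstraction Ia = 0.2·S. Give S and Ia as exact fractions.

Adjust CN=53 to AMC III: 23·53/(10 + 0.13·53) → 1219 ÷ (1689/100) = 121900/1689 ≈ 72.173
S = 1000/(121900/1689) − 10 = 4700/1219 in ≈ 3.856 in
Ia = 0.2·(4700/1219) = 940/1219 in ≈ 0.771 in

S = 4700/1219 in ≈ 3.856 in; Ia = 940/1219 in ≈ 0.771 in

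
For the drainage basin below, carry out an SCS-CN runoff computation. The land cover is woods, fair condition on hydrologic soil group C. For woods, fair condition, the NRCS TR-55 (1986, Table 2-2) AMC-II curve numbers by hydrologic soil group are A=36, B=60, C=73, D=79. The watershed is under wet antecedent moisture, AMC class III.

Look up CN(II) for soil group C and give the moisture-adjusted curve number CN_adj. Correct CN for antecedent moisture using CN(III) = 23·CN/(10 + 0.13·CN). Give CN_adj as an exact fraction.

CN_adj = 167900/1949 ≈ 86.147

NRCS table: woods, fair condition, soil group C → CN(II) = 73
Adjust CN=73 to AMC III: 23·73/(10 + 0.13·73) → 1679 ÷ (1949/100) = 167900/1949 ≈ 86.147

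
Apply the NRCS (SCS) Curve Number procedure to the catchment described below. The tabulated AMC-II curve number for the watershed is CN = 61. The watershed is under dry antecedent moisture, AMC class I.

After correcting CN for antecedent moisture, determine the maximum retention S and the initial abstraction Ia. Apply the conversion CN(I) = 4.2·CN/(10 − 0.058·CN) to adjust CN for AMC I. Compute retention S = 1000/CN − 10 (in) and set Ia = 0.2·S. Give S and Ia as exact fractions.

Dry (AMC I): CN(I) = 4.2·61/(10 − 0.058·61) = (1281/5)/(3231/500) = 42700/1077 ≈ 39.647
Retention S: 1000/CN − 10 with CN=39.647 → S = 6500/427 ≈ 15.222 in
Ia = 0.2·(6500/427) = 1300/427 in ≈ 3.044 in

S = 6500/427 in ≈ 15.222 in; Ia = 1300/427 in ≈ 3.044 in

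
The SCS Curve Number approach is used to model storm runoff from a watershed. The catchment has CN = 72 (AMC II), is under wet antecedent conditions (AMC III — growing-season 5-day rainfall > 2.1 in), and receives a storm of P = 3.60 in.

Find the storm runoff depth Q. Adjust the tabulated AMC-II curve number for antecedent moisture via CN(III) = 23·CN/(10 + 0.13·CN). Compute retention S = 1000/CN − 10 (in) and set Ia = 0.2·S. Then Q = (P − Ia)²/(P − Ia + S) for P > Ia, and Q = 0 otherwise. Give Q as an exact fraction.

Wet (AMC III): CN(III) = 23·72/(10 + 0.13·72) = 1656/(484/25) = 10350/121 ≈ 85.537
Retention S: 1000/CN − 10 with CN=85.537 → S = 350/207 ≈ 1.691 in
Initial abstraction Ia = S/5 = (350/207)/5 = 70/207 ≈ 0.338 in
Excess rainfall: 3.600 − 0.338 = 3.262 in; P > Ia so Q > 0
Runoff Q = (P−Ia)²/(P−Ia+S) = (3.262)²/(3.262+1.691) = 5698688/2652705 ≈ 2.148 in

Q = 5698688/2652705 in ≈ 2.148 in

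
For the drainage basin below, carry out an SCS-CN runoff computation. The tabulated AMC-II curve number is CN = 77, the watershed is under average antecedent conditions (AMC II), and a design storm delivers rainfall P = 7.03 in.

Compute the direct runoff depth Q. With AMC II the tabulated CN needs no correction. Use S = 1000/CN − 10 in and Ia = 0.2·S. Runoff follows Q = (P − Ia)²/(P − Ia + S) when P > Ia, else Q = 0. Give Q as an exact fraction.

Q = 2453319961/558488700 in ≈ 4.393 in

CN(II) = 77; AMC II needs no correction.
S = 1000/77 − 10 = 230/77 in ≈ 2.987 in
Ia = 0.2·(230/77) = 46/77 in ≈ 0.597 in
Excess rainfall: 7.030 − 0.597 = 6.433 in; P > Ia so Q > 0
Runoff Q = (P−Ia)²/(P−Ia+S) = (6.433)²/(6.433+2.987) = 2453319961/558488700 ≈ 4.393 in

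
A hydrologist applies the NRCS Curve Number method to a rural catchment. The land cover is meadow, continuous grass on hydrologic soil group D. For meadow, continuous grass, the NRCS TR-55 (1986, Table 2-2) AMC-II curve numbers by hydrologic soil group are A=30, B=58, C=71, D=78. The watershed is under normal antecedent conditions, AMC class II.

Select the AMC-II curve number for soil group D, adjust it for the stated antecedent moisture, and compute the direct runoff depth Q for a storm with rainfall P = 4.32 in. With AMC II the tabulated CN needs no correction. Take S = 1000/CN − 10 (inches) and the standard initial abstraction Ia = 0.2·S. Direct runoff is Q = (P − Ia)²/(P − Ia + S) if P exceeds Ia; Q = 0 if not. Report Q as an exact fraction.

Q = 3352561/1562925 in ≈ 2.145 in

NRCS table: meadow, continuous grass, soil group D → CN(II) = 78
CN(II) = 78; AMC II needs no correction.
Max retention: S = 1000/78 − 10 = 110/39 in (≈ 2.821 in)
Initial abstraction Ia = S/5 = (110/39)/5 = 22/39 ≈ 0.564 in
P − Ia = 4.320 − 0.564 = 3662/975 ≈ 3.756 in (> 0, runoff occurs)
Q: (3662/975)² ÷ (6412/975) = 3352561/1562925 in (≈ 2.145 in)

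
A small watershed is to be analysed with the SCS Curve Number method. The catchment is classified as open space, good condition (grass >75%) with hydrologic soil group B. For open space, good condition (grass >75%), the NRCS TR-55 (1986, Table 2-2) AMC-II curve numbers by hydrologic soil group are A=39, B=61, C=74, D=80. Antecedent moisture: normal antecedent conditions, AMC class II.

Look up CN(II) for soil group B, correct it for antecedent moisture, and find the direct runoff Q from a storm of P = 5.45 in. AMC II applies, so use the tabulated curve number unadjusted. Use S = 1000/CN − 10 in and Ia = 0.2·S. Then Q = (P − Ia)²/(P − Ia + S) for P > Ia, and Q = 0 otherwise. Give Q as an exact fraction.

NRCS table: open space, good condition (grass >75%), soil group B → CN(II) = 61
CN(II) = 61; AMC II needs no correction.
S = 1000/61 − 10 = 390/61 in ≈ 6.393 in
Initial abstraction Ia = S/5 = (390/61)/5 = 78/61 ≈ 1.279 in
Since P=5.450 > Ia=1.279: effective rainfall P−Ia = 5089/1220 in
Runoff Q = (P−Ia)²/(P−Ia+S) = (4.171)²/(4.171+6.393) = 25897921/15724580 ≈ 1.647 in

Q = 25897921/15724580 in ≈ 1.647 in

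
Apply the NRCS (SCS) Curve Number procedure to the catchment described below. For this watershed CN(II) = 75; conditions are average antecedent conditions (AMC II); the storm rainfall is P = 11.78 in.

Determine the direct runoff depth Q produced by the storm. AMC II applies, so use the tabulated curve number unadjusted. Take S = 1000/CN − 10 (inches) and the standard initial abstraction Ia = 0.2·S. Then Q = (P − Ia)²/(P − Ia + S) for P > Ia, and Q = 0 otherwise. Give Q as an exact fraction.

AMC II — tabulated CN = 75 applies directly.
S = 1000/75 − 10 = 10/3 in ≈ 3.333 in
Ia = 0.2·(10/3) = 2/3 in ≈ 0.667 in
P − Ia = 11.780 − 0.667 = 1667/150 ≈ 11.113 in (> 0, runoff occurs)
Runoff Q = (P−Ia)²/(P−Ia+S) = (11.113)²/(11.113+3.333) = 2778889/325050 ≈ 8.549 in

Q = 2778889/325050 in ≈ 8.549 in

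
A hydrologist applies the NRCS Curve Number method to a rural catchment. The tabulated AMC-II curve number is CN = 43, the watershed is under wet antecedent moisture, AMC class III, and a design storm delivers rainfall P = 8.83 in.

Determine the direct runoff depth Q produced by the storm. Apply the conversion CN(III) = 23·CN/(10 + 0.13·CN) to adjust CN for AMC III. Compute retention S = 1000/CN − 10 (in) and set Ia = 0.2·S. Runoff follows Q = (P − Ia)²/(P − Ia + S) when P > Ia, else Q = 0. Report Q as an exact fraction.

Q = 576516748369/131466484300 in ≈ 4.385 in

Wet (AMC III): CN(III) = 23·43/(10 + 0.13·43) = 989/(1559/100) = 98900/1559 ≈ 63.438
Max retention: S = 1000/(98900/1559) − 10 = 5700/989 in (≈ 5.763 in)
Ia = 0.2S: 0.2·5.763 = 1.153 in (exactly 1140/989)
Since P=8.830 > Ia=1.153: effective rainfall P−Ia = 759287/98900 in
Runoff Q = (P−Ia)²/(P−Ia+S) = (7.677)²/(7.677+5.763) = 576516748369/131466484300 ≈ 4.385 in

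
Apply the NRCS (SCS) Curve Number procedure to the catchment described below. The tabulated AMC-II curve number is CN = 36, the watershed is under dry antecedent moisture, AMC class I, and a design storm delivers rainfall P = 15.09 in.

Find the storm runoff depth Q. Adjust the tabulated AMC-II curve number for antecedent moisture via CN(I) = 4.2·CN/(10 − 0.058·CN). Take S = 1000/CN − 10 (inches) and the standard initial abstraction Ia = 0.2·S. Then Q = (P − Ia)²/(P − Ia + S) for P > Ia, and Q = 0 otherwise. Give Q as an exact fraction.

Q = 15675290401/17486298900 in ≈ 0.896 in

Adjust CN=36 to AMC I: 4.2·36/(10 − 0.058·36) → (756/5) ÷ (989/125) = 18900/989 ≈ 19.110
Max retention: S = 1000/(18900/989) − 10 = 8000/189 in (≈ 42.328 in)
Ia = 0.2S: 0.2·42.328 = 8.466 in (exactly 1600/189)
Excess rainfall: 15.090 − 8.466 = 6.624 in; P > Ia so Q > 0
Q: (125201/18900)² ÷ (925201/18900) = 15675290401/17486298900 in (≈ 0.896 in)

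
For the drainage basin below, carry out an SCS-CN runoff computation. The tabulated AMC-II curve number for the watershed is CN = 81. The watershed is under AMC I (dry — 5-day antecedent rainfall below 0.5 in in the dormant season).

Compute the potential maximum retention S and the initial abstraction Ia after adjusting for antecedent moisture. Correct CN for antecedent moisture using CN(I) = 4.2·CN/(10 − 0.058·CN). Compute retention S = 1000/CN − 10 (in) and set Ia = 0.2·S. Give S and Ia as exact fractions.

Dry (AMC I): CN(I) = 4.2·81/(10 − 0.058·81) = (1701/5)/(2651/500) = 170100/2651 ≈ 64.164
Retention S: 1000/CN − 10 with CN=64.164 → S = 9500/1701 ≈ 5.585 in
Initial abstraction Ia = S/5 = (9500/1701)/5 = 1900/1701 ≈ 1.117 in

S = 9500/1701 in ≈ 5.585 in; Ia = 1900/1701 in ≈ 1.117 in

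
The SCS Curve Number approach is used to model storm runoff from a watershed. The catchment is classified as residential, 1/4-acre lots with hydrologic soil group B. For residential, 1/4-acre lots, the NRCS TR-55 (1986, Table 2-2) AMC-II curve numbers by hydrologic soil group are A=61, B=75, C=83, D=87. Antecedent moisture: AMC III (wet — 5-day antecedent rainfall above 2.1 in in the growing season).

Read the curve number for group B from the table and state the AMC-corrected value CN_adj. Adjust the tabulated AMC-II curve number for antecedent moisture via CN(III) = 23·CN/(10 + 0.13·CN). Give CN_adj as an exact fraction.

NRCS table: residential, 1/4-acre lots, soil group B → CN(II) = 75
Adjust CN=75 to AMC III: 23·75/(10 + 0.13·75) → 1725 ÷ (79/4) = 6900/79 ≈ 87.342

CN_adj = 6900/79 ≈ 87.342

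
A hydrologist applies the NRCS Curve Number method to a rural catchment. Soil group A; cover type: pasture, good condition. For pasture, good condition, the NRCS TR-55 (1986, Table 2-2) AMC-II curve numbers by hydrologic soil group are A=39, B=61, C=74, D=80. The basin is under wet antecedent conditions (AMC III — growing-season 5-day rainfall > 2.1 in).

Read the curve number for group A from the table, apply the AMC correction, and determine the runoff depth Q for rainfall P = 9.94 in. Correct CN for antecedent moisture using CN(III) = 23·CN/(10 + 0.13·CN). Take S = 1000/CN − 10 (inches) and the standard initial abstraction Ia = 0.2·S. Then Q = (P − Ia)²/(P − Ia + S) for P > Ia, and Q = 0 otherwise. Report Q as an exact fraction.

Q = 148077966481/30937933650 in ≈ 4.786 in

NRCS table: pasture, good condition, soil group A → CN(II) = 39
CN(III) from CN(II)=39: (23·39)/(10 + 0.13·39) = 89700/1507 ≈ 59.522
Retention S: 1000/CN − 10 with CN=59.522 → S = 6100/897 ≈ 6.800 in
Ia = 0.2S: 0.2·6.800 = 1.360 in (exactly 1220/897)
Since P=9.940 > Ia=1.360: effective rainfall P−Ia = 384809/44850 in
Q: (384809/44850)² ÷ (689809/44850) = 148077966481/30937933650 in (≈ 4.786 in)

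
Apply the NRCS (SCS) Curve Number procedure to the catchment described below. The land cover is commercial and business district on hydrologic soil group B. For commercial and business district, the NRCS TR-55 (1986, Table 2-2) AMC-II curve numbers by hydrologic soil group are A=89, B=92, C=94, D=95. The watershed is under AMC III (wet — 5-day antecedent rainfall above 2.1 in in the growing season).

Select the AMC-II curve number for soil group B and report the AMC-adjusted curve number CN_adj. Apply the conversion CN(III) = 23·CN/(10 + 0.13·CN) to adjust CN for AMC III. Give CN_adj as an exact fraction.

CN_adj = 52900/549 ≈ 96.357

NRCS table: commercial and business district, soil group B → CN(II) = 92
Adjust CN=92 to AMC III: 23·92/(10 + 0.13·92) → 2116 ÷ (549/25) = 52900/549 ≈ 96.357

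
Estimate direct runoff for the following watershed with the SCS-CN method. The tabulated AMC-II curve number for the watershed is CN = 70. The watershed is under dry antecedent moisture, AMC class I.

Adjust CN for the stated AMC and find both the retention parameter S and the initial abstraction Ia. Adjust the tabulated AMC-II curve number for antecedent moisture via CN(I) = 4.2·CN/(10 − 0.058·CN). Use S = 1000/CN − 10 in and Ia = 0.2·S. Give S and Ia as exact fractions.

S = 500/49 in ≈ 10.204 in; Ia = 100/49 in ≈ 2.041 in

Dry (AMC I): CN(I) = 4.2·70/(10 − 0.058·70) = 294/(297/50) = 4900/99 ≈ 49.495
S = 1000/(4900/99) − 10 = 500/49 in ≈ 10.204 in
Ia = 0.2·(500/49) = 100/49 in ≈ 2.041 in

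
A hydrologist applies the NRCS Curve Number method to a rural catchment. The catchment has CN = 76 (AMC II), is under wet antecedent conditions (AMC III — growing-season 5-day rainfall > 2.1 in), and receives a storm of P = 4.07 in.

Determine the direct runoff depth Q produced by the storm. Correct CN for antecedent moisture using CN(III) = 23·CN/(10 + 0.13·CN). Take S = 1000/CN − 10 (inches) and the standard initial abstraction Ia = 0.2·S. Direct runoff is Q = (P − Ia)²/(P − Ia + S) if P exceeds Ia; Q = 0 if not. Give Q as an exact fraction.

Q = 27509207881/9870038300 in ≈ 2.787 in

Adjust CN=76 to AMC III: 23·76/(10 + 0.13·76) → 1748 ÷ (497/25) = 43700/497 ≈ 87.928
Retention S: 1000/CN − 10 with CN=87.928 → S = 600/437 ≈ 1.373 in
Initial abstraction Ia = S/5 = (600/437)/5 = 120/437 ≈ 0.275 in
Since P=4.070 > Ia=0.275: effective rainfall P−Ia = 165859/43700 in
Q = (165859/43700)²/((165859/43700) + 600/437) = (27509207881/1909690000)/(225859/43700) = 27509207881/9870038300 in ≈ 2.787 in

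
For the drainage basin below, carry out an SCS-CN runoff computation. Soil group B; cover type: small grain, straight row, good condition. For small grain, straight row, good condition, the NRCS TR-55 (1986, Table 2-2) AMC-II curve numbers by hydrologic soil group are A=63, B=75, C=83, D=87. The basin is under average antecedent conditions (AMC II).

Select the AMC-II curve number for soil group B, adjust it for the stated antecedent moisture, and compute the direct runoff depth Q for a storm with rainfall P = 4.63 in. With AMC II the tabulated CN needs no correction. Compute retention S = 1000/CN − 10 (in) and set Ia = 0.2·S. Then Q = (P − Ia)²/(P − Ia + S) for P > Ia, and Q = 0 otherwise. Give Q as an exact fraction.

Q = 1413721/656700 in ≈ 2.153 in

NRCS table: small grain, straight row, good condition, soil group B → CN(II) = 75
Average conditions: CN = 75 (no AMC adjustment).
Retention S: 1000/CN − 10 with CN=75.000 → S = 10/3 ≈ 3.333 in
Initial abstraction Ia = S/5 = (10/3)/5 = 2/3 ≈ 0.667 in
Excess rainfall: 4.630 − 0.667 = 3.963 in; P > Ia so Q > 0
Runoff Q = (P−Ia)²/(P−Ia+S) = (3.963)²/(3.963+3.333) = 1413721/656700 ≈ 2.153 in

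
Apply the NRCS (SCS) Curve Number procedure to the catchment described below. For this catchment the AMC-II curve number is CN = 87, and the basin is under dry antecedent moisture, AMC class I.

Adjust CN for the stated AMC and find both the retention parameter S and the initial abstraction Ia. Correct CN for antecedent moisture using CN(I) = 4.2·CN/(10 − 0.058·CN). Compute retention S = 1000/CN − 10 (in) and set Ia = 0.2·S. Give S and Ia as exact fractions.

S = 6500/1827 in ≈ 3.558 in; Ia = 1300/1827 in ≈ 0.712 in

Adjust CN=87 to AMC I: 4.2·87/(10 − 0.058·87) → (1827/5) ÷ (2477/500) = 182700/2477 ≈ 73.759
S = 1000/(182700/2477) − 10 = 6500/1827 in ≈ 3.558 in
Initial abstraction Ia = S/5 = (6500/1827)/5 = 1300/1827 ≈ 0.712 in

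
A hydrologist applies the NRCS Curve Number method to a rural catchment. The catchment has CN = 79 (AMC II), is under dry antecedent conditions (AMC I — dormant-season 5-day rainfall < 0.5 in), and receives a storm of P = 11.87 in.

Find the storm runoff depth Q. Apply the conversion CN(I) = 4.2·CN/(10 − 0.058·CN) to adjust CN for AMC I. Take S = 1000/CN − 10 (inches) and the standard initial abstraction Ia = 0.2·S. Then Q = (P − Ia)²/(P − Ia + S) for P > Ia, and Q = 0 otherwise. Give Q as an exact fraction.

CN(I) from CN(II)=79: (4.2·79)/(10 − 0.058·79) = 7900/129 ≈ 61.240
Retention S: 1000/CN − 10 with CN=61.240 → S = 500/79 ≈ 6.329 in
Initial abstraction Ia = S/5 = (500/79)/5 = 100/79 ≈ 1.266 in
Since P=11.870 > Ia=1.266: effective rainfall P−Ia = 83773/7900 in
Q: (83773/7900)² ÷ (133773/7900) = 7017915529/1056806700 in (≈ 6.641 in)

Q = 7017915529/1056806700 in ≈ 6.641 in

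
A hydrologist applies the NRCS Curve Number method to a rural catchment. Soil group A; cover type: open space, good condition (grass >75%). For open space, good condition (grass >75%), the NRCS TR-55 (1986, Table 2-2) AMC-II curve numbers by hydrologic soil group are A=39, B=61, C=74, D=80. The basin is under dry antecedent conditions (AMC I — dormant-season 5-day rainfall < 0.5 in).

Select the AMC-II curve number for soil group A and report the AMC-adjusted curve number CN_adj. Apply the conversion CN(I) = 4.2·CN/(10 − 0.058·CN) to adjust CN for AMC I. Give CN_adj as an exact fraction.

NRCS table: open space, good condition (grass >75%), soil group A → CN(II) = 39
Adjust CN=39 to AMC I: 4.2·39/(10 − 0.058·39) → (819/5) ÷ (3869/500) = 81900/3869 ≈ 21.168

CN_adj = 81900/3869 ≈ 21.168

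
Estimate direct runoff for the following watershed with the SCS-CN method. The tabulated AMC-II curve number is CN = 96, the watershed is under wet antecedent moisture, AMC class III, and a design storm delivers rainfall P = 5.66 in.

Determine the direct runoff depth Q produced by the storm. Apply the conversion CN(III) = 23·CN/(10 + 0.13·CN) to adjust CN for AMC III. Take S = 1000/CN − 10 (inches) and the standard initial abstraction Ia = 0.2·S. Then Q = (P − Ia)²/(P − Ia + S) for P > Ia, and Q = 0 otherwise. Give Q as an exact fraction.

Adjust CN=96 to AMC III: 23·96/(10 + 0.13·96) → 2208 ÷ (562/25) = 27600/281 ≈ 98.221
S = 1000/(27600/281) − 10 = 25/138 in ≈ 0.181 in
Ia = 0.2S: 0.2·0.181 = 0.036 in (exactly 5/138)
P − Ia = 5.660 − 0.036 = 9701/1725 ≈ 5.624 in (> 0, runoff occurs)
Runoff Q = (P−Ia)²/(P−Ia+S) = (5.624)²/(5.624+0.181) = 188218802/34546575 ≈ 5.448 in

Q = 188218802/34546575 in ≈ 5.448 in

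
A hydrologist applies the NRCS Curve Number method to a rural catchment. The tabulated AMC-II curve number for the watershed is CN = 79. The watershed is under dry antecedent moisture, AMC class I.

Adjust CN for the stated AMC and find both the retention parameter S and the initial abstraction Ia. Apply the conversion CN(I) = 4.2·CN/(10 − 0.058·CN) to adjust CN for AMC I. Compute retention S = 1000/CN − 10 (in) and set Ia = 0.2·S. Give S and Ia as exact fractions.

Dry (AMC I): CN(I) = 4.2·79/(10 − 0.058·79) = (1659/5)/(2709/500) = 7900/129 ≈ 61.240
Max retention: S = 1000/(7900/129) − 10 = 500/79 in (≈ 6.329 in)
Ia = 0.2S: 0.2·6.329 = 1.266 in (exactly 100/79)

S = 500/79 in ≈ 6.329 in; Ia = 100/79 in ≈ 1.266 in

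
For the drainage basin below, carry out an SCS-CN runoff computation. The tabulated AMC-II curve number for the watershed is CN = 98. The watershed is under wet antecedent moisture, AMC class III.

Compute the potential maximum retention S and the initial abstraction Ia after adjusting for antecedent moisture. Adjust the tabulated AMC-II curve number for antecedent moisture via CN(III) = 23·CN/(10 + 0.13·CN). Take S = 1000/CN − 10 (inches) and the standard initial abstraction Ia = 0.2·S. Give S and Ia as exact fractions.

S = 100/1127 in ≈ 0.089 in; Ia = 20/1127 in ≈ 0.018 in

Adjust CN=98 to AMC III: 23·98/(10 + 0.13·98) → 2254 ÷ (1137/50) = 112700/1137 ≈ 99.120
Max retention: S = 1000/(112700/1137) − 10 = 100/1127 in (≈ 0.089 in)
Ia = 0.2S: 0.2·0.089 = 0.018 in (exactly 20/1127)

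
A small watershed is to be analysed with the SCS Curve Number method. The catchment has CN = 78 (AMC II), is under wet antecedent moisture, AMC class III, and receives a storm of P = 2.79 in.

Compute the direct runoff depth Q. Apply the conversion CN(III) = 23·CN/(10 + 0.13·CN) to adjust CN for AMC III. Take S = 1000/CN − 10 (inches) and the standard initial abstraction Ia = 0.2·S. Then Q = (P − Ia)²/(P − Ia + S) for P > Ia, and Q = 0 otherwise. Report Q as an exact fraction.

Q = 52103997169/30342191100 in ≈ 1.717 in

Adjust CN=78 to AMC III: 23·78/(10 + 0.13·78) → 1794 ÷ (1007/50) = 89700/1007 ≈ 89.076
S = 1000/(89700/1007) − 10 = 1100/897 in ≈ 1.226 in
Ia = 0.2·(1100/897) = 220/897 in ≈ 0.245 in
Since P=2.790 > Ia=0.245: effective rainfall P−Ia = 228263/89700 in
Q: (228263/89700)² ÷ (338263/89700) = 52103997169/30342191100 in (≈ 1.717 in)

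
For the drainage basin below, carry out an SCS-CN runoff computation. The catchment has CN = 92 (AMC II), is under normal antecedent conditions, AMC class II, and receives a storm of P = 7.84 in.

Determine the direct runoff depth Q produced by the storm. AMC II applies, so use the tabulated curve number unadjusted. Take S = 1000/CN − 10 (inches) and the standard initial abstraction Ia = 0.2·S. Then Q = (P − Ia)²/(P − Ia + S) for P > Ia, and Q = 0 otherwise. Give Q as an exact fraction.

Q = 4857616/705525 in ≈ 6.885 in

CN(II) = 92; AMC II needs no correction.
Retention S: 1000/CN − 10 with CN=92.000 → S = 20/23 ≈ 0.870 in
Ia = 0.2S: 0.2·0.870 = 0.174 in (exactly 4/23)
Since P=7.840 > Ia=0.174: effective rainfall P−Ia = 4408/575 in
Q: (4408/575)² ÷ (4908/575) = 4857616/705525 in (≈ 6.885 in)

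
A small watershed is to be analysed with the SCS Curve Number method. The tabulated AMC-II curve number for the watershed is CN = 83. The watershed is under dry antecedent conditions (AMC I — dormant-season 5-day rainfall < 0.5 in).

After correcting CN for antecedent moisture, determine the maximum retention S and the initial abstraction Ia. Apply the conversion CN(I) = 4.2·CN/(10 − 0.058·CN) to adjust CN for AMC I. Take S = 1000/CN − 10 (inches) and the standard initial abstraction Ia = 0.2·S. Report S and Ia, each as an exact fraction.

S = 8500/1743 in ≈ 4.877 in; Ia = 1700/1743 in ≈ 0.975 in

Dry (AMC I): CN(I) = 4.2·83/(10 − 0.058·83) = (1743/5)/(2593/500) = 174300/2593 ≈ 67.219
Retention S: 1000/CN − 10 with CN=67.219 → S = 8500/1743 ≈ 4.877 in
Ia = 0.2·(8500/1743) = 1700/1743 in ≈ 0.975 in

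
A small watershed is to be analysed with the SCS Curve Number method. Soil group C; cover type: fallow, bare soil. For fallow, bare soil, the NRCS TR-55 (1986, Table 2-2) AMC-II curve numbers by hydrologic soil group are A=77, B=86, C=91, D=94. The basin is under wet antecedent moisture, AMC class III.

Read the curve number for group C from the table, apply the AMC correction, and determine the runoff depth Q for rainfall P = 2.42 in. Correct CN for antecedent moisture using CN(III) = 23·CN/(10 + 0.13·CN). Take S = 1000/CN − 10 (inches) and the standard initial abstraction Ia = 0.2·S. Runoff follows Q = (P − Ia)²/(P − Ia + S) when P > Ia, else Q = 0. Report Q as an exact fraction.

NRCS table: fallow, bare soil, soil group C → CN(II) = 91
Wet (AMC III): CN(III) = 23·91/(10 + 0.13·91) = 2093/(2183/100) = 209300/2183 ≈ 95.877
Max retention: S = 1000/(209300/2183) − 10 = 900/2093 in (≈ 0.430 in)
Ia = 0.2S: 0.2·0.430 = 0.086 in (exactly 180/2093)
Since P=2.420 > Ia=0.086: effective rainfall P−Ia = 244253/104650 in
Q: (244253/104650)² ÷ (289253/104650) = 59659528009/30270326450 in (≈ 1.971 in)

Q = 59659528009/30270326450 in ≈ 1.971 in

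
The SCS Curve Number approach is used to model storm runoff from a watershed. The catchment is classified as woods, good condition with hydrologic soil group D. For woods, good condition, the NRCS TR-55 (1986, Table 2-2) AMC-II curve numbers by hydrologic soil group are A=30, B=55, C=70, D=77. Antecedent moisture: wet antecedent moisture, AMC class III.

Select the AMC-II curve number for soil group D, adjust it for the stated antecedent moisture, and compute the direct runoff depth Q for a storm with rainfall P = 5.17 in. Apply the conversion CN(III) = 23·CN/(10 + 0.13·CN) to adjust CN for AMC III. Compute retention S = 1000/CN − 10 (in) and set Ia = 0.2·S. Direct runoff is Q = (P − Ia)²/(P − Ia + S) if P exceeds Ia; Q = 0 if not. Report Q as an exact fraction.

NRCS table: woods, good condition, soil group D → CN(II) = 77
Adjust CN=77 to AMC III: 23·77/(10 + 0.13·77) → 1771 ÷ (2001/100) = 7700/87 ≈ 88.506
Retention S: 1000/CN − 10 with CN=88.506 → S = 100/77 ≈ 1.299 in
Ia = 0.2S: 0.2·1.299 = 0.260 in (exactly 20/77)
Excess rainfall: 5.170 − 0.260 = 4.910 in; P > Ia so Q > 0
Q = (37809/7700)²/((37809/7700) + 100/77) = (1429520481/59290000)/(47809/7700) = 1429520481/368129300 in ≈ 3.883 in

Q = 1429520481/368129300 in ≈ 3.883 in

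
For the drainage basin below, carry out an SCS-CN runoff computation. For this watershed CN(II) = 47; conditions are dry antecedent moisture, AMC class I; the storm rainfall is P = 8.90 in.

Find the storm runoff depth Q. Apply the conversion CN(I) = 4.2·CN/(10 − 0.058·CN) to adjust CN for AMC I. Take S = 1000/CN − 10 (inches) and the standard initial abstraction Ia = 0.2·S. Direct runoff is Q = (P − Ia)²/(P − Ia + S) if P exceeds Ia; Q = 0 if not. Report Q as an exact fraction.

Q = 1214034649/2959450410 in ≈ 0.410 in

Dry (AMC I): CN(I) = 4.2·47/(10 − 0.058·47) = (987/5)/(3637/500) = 98700/3637 ≈ 27.138
Retention S: 1000/CN − 10 with CN=27.138 → S = 26500/987 ≈ 26.849 in
Ia = 0.2·(26500/987) = 5300/987 in ≈ 5.370 in
P − Ia = 8.900 − 5.370 = 34843/9870 ≈ 3.530 in (> 0, runoff occurs)
Q: (34843/9870)² ÷ (299843/9870) = 1214034649/2959450410 in (≈ 0.410 in)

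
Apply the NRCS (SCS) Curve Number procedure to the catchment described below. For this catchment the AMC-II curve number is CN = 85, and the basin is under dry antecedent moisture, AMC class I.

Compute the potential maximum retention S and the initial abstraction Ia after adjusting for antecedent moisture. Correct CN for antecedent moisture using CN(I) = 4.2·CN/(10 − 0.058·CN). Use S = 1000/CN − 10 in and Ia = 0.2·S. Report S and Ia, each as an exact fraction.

S = 500/119 in ≈ 4.202 in; Ia = 100/119 in ≈ 0.840 in

Adjust CN=85 to AMC I: 4.2·85/(10 − 0.058·85) → 357 ÷ (507/100) = 11900/169 ≈ 70.414
Max retention: S = 1000/(11900/169) − 10 = 500/119 in (≈ 4.202 in)
Ia = 0.2·(500/119) = 100/119 in ≈ 0.840 in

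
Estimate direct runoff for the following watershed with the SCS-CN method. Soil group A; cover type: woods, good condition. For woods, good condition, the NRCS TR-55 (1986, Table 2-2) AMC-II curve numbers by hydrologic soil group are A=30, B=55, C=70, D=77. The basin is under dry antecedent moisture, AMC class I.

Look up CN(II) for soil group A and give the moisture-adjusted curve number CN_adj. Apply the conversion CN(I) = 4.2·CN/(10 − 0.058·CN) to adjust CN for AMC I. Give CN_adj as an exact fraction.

NRCS table: woods, good condition, soil group A → CN(II) = 30
CN(I) from CN(II)=30: (4.2·30)/(10 − 0.058·30) = 900/59 ≈ 15.254

CN_adj = 900/59 ≈ 15.254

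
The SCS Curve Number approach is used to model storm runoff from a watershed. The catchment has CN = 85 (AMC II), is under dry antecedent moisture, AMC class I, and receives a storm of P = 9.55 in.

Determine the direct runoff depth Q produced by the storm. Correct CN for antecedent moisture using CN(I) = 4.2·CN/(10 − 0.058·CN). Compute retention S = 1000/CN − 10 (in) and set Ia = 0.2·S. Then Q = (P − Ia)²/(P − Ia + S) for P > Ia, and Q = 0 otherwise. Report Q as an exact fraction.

Dry (AMC I): CN(I) = 4.2·85/(10 − 0.058·85) = 357/(507/100) = 11900/169 ≈ 70.414
Retention S: 1000/CN − 10 with CN=70.414 → S = 500/119 ≈ 4.202 in
Initial abstraction Ia = S/5 = (500/119)/5 = 100/119 ≈ 0.840 in
Excess rainfall: 9.550 − 0.840 = 8.710 in; P > Ia so Q > 0
Q: (20729/2380)² ÷ (30729/2380) = 429691441/73135020 in (≈ 5.875 in)

Q = 429691441/73135020 in ≈ 5.875 in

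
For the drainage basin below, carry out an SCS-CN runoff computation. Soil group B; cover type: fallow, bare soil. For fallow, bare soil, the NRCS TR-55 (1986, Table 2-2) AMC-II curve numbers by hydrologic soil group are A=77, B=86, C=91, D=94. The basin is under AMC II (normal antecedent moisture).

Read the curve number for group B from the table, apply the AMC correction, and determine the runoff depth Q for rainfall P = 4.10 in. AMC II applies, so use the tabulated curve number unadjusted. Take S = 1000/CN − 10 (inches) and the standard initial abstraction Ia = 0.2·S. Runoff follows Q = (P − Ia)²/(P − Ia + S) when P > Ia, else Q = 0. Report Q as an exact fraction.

NRCS table: fallow, bare soil, soil group B → CN(II) = 86
CN(II) = 86; AMC II needs no correction.
Retention S: 1000/CN − 10 with CN=86.000 → S = 70/43 ≈ 1.628 in
Ia = 0.2S: 0.2·1.628 = 0.326 in (exactly 14/43)
P − Ia = 4.100 − 0.326 = 1623/430 ≈ 3.774 in (> 0, runoff occurs)
Q: (1623/430)² ÷ (2323/430) = 2634129/998890 in (≈ 2.637 in)

Q = 2634129/998890 in ≈ 2.637 in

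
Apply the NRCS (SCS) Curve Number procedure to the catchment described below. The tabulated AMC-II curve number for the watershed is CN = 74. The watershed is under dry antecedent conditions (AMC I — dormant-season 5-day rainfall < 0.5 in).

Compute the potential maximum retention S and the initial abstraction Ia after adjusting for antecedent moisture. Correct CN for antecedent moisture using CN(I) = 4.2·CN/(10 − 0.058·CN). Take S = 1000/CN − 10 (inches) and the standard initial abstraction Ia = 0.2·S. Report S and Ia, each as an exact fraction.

Adjust CN=74 to AMC I: 4.2·74/(10 − 0.058·74) → (1554/5) ÷ (1427/250) = 77700/1427 ≈ 54.450
Max retention: S = 1000/(77700/1427) − 10 = 6500/777 in (≈ 8.366 in)
Ia = 0.2S: 0.2·8.366 = 1.673 in (exactly 1300/777)

S = 6500/777 in ≈ 8.366 in; Ia = 1300/777 in ≈ 1.673 in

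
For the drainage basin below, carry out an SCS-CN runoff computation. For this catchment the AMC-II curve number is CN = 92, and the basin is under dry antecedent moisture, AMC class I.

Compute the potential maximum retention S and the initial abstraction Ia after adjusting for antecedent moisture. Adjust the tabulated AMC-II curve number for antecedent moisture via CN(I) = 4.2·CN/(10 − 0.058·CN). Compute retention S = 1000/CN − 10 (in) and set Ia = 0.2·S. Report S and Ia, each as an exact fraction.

S = 1000/483 in ≈ 2.070 in; Ia = 200/483 in ≈ 0.414 in

CN(I) from CN(II)=92: (4.2·92)/(10 − 0.058·92) = 48300/583 ≈ 82.847
S = 1000/(48300/583) − 10 = 1000/483 in ≈ 2.070 in
Ia = 0.2S: 0.2·2.070 = 0.414 in (exactly 200/483)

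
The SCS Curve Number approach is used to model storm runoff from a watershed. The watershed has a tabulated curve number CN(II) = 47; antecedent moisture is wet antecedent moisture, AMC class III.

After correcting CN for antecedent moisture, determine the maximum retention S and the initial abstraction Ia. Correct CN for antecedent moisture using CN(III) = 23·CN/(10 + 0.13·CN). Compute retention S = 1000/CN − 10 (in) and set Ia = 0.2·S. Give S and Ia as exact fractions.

S = 5300/1081 in ≈ 4.903 in; Ia = 1060/1081 in ≈ 0.981 in

CN(III) from CN(II)=47: (23·47)/(10 + 0.13·47) = 108100/1611 ≈ 67.101
S = 1000/(108100/1611) − 10 = 5300/1081 in ≈ 4.903 in
Ia = 0.2S: 0.2·4.903 = 0.981 in (exactly 1060/1081)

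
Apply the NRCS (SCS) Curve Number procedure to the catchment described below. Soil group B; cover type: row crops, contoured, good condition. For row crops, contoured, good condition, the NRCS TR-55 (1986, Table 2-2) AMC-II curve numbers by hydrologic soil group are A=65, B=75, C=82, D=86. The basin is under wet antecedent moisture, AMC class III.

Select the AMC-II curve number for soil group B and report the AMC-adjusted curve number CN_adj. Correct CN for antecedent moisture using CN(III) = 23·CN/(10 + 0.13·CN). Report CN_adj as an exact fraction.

CN_adj = 6900/79 ≈ 87.342

NRCS table: row crops, contoured, good condition, soil group B → CN(II) = 75
Adjust CN=75 to AMC III: 23·75/(10 + 0.13·75) → 1725 ÷ (79/4) = 6900/79 ≈ 87.342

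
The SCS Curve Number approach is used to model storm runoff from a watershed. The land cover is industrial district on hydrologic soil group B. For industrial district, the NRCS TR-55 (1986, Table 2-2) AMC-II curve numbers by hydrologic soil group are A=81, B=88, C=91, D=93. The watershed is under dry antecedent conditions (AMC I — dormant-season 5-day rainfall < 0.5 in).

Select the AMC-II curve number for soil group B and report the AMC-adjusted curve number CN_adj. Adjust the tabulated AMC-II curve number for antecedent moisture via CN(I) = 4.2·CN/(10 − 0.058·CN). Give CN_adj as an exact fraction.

CN_adj = 3850/51 ≈ 75.490

NRCS table: industrial district, soil group B → CN(II) = 88
Adjust CN=88 to AMC I: 4.2·88/(10 − 0.058·88) → (1848/5) ÷ (612/125) = 3850/51 ≈ 75.490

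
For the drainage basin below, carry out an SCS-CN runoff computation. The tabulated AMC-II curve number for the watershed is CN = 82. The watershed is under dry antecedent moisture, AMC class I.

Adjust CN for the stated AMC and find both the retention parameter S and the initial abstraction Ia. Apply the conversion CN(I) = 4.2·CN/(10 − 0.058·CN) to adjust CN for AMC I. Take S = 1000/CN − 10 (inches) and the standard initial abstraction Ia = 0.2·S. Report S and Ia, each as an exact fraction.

CN(I) from CN(II)=82: (4.2·82)/(10 − 0.058·82) = 28700/437 ≈ 65.675
S = 1000/(28700/437) − 10 = 1500/287 in ≈ 5.226 in
Ia = 0.2S: 0.2·5.226 = 1.045 in (exactly 300/287)

S = 1500/287 in ≈ 5.226 in; Ia = 300/287 in ≈ 1.045 in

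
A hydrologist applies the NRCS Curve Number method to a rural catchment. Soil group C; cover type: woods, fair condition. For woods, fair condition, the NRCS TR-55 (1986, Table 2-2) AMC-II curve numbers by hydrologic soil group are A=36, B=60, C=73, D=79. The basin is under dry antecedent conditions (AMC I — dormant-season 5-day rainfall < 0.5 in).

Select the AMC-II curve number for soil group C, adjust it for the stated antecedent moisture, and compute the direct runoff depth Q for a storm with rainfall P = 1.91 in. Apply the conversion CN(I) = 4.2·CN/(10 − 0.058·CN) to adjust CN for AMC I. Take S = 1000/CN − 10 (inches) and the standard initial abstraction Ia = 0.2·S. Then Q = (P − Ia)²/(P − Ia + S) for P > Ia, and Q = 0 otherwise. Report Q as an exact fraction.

NRCS table: woods, fair condition, soil group C → CN(II) = 73
CN(I) from CN(II)=73: (4.2·73)/(10 − 0.058·73) = 51100/961 ≈ 53.174
Retention S: 1000/CN − 10 with CN=53.174 → S = 4500/511 ≈ 8.806 in
Initial abstraction Ia = S/5 = (4500/511)/5 = 900/511 ≈ 1.761 in
Excess rainfall: 1.910 − 1.761 = 0.149 in; P > Ia so Q > 0
Runoff Q = (P−Ia)²/(P−Ia+S) = (0.149)²/(0.149+8.806) = 57775201/23383411100 ≈ 0.002 in

Q = 57775201/23383411100 in ≈ 0.002 in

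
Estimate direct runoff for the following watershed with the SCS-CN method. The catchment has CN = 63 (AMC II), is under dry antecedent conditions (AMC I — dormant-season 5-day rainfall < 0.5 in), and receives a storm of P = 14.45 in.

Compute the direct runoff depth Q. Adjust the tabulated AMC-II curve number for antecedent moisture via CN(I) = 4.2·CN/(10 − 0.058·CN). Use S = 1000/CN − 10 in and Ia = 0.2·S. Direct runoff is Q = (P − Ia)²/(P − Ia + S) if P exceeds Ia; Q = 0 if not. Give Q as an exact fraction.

Q = 95077872409/17949061620 in ≈ 5.297 in

Dry (AMC I): CN(I) = 4.2·63/(10 − 0.058·63) = (1323/5)/(3173/500) = 132300/3173 ≈ 41.696
Max retention: S = 1000/(132300/3173) − 10 = 18500/1323 in (≈ 13.983 in)
Ia = 0.2·(18500/1323) = 3700/1323 in ≈ 2.797 in
Since P=14.450 > Ia=2.797: effective rainfall P−Ia = 308347/26460 in
Q: (308347/26460)² ÷ (678347/26460) = 95077872409/17949061620 in (≈ 5.297 in)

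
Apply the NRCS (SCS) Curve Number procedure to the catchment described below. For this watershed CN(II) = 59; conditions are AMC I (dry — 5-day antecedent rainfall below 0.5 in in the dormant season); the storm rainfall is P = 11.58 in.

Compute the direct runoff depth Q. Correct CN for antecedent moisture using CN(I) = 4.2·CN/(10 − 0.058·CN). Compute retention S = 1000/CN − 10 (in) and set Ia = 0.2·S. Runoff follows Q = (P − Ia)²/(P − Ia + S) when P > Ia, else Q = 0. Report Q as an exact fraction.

CN(I) from CN(II)=59: (4.2·59)/(10 − 0.058·59) = 123900/3289 ≈ 37.671
Max retention: S = 1000/(123900/3289) − 10 = 20500/1239 in (≈ 16.546 in)
Ia = 0.2S: 0.2·16.546 = 3.309 in (exactly 4100/1239)
Since P=11.580 > Ia=3.309: effective rainfall P−Ia = 512381/61950 in
Runoff Q = (P−Ia)²/(P−Ia+S) = (8.271)²/(8.271+16.546) = 262534289161/95240752950 ≈ 2.757 in

Q = 262534289161/95240752950 in ≈ 2.757 in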